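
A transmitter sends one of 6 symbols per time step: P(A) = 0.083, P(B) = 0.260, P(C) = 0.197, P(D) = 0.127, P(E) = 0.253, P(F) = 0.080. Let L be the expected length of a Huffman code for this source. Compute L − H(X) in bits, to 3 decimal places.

0.017 bits

Entropy H = −Σ p log₂ p ≈ 2.4363 bits.
Huffman merges: 2/25+83/1000→163/1000; 127/1000+163/1000→29/100; 197/1000+253/1000→9/20; 13/50+29/100→11/20; 9/20+11/20→1. L = 2453/1000 ≈ 2.4530.
L − H = 2.4530 − 2.4363 = 0.017 bits.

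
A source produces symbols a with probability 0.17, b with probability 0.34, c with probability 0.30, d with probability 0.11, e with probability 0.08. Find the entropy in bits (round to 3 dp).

2.127 bits

H = −Σ pᵢ log₂ pᵢ.
−0.17·log₂(0.17) = 0.4346
−0.34·log₂(0.34) = 0.5292
−0.30·log₂(0.30) = 0.5211
−0.11·log₂(0.11) = 0.3503
−0.08·log₂(0.08) = 0.2915
Sum ≈ 2.1266 → 2.127 bits.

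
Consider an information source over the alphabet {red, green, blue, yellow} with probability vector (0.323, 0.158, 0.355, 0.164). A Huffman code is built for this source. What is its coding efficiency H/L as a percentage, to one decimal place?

Entropy H = −Σ p log₂ p ≈ 1.9054 bits.
Huffman merges: 79/500+41/250→161/500; 161/500+323/1000→129/200; 71/200+129/200→1. L = 1967/1000 ≈ 1.9670.
Efficiency = H/L = 1.9054/1.9670 = 96.9%.

96.9%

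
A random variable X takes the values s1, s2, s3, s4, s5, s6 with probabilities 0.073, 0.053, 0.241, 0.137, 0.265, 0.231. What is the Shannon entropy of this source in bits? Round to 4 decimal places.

2.3839 bits

H = −Σ pᵢ log₂ pᵢ.
−0.073·log₂(0.073) = 0.2756
−0.053·log₂(0.053) = 0.2246
−0.241·log₂(0.241) = 0.4947
−0.137·log₂(0.137) = 0.3929
−0.265·log₂(0.265) = 0.5077
−0.231·log₂(0.231) = 0.4883
Sum ≈ 2.3839 → 2.3839 bits.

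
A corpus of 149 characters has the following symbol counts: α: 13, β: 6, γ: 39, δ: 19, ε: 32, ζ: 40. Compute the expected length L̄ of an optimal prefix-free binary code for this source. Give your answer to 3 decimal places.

2.383 bits/symbol

Probabilities are the counts divided by 149.
Repeatedly combine the two least-probable nodes; the expected code length is the sum of the merged weights.
merge 6/149 + 13/149 → 19/149
merge 19/149 + 19/149 → 38/149
merge 32/149 + 38/149 → 70/149
merge 39/149 + 40/149 → 79/149
merge 70/149 + 79/149 → 1
L = 19/149 + 38/149 + 70/149 + 79/149 + 1 = 355/149 ≈ 2.383 bits/symbol.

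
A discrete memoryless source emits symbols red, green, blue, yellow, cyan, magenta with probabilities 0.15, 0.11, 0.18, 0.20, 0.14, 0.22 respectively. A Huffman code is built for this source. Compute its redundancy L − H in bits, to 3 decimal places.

0.032 bits

Entropy H = −Σ p log₂ p ≈ 2.5482 bits.
Huffman merges: 11/100+7/50→1/4; 3/20+9/50→33/100; 1/5+11/50→21/50; 1/4+33/100→29/50; 21/50+29/50→1. L = 129/50 ≈ 2.5800.
L − H = 2.5800 − 2.5482 = 0.032 bits.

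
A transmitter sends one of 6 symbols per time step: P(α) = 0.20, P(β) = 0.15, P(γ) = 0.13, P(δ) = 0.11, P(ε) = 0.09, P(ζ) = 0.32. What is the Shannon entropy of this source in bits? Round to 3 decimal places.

H = −Σ pᵢ log₂ pᵢ.
−0.20·log₂(0.20) = 0.4644
−0.15·log₂(0.15) = 0.4105
−0.13·log₂(0.13) = 0.3826
−0.11·log₂(0.11) = 0.3503
−0.09·log₂(0.09) = 0.3127
−0.32·log₂(0.32) = 0.5260
Sum ≈ 2.4465 → 2.447 bits.

2.447 bits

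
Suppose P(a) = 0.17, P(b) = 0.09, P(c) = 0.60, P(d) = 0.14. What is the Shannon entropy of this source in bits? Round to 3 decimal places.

1.587 bits

H = −Σ pᵢ log₂ pᵢ.
−0.17·log₂(0.17) = 0.4346
−0.09·log₂(0.09) = 0.3127
−0.60·log₂(0.60) = 0.4422
−0.14·log₂(0.14) = 0.3971
Sum ≈ 1.5865 → 1.587 bits.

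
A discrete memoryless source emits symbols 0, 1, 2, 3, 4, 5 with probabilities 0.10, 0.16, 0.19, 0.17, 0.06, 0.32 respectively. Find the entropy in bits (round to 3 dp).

2.415 bits

H = −Σ pᵢ log₂ pᵢ.
−0.10·log₂(0.10) = 0.3322
−0.16·log₂(0.16) = 0.4230
−0.19·log₂(0.19) = 0.4552
−0.17·log₂(0.17) = 0.4346
−0.06·log₂(0.06) = 0.2435
−0.32·log₂(0.32) = 0.5260
Sum ≈ 2.4146 → 2.415 bits.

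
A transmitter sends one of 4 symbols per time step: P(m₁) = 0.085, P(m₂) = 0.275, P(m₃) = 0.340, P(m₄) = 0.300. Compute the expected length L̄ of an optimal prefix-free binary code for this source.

Repeatedly combine the two least-probable nodes; the expected code length is the sum of the merged weights.
merge 17/200 + 11/40 → 9/25
merge 3/10 + 17/50 → 16/25
merge 9/25 + 16/25 → 1
L = 9/25 + 16/25 + 1 = 2 bits/symbol.

2 bits/symbol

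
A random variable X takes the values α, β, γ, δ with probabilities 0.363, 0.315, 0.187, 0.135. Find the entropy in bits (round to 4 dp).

1.8980 bits

H = −Σ pᵢ log₂ pᵢ.
−0.363·log₂(0.363) = 0.5307
−0.315·log₂(0.315) = 0.5250
−0.187·log₂(0.187) = 0.4523
−0.135·log₂(0.135) = 0.3900
Sum ≈ 1.8980 → 1.8980 bits.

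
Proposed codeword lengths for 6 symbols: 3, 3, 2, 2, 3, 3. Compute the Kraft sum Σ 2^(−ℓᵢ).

With common denominator 2^3 = 8: Σ 2^(−ℓᵢ) = 1/8 + 1/8 + 2/8 + 2/8 + 1/8 + 1/8 = 8/8 = 1.

1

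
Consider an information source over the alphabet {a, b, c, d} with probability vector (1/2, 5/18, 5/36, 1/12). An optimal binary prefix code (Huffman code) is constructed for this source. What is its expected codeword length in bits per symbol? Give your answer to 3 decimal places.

1.722 bits/symbol

Repeatedly combine the two least-probable nodes; the expected code length is the sum of the merged weights.
merge 1/12 + 5/36 → 2/9
merge 2/9 + 5/18 → 1/2
merge 1/2 + 1/2 → 1
L = 2/9 + 1/2 + 1 = 31/18 ≈ 1.722 bits/symbol.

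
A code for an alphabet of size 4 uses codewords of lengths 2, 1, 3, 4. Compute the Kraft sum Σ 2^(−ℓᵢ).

With common denominator 2^4 = 16: Σ 2^(−ℓᵢ) = 4/16 + 8/16 + 2/16 + 1/16 = 15/16 = 0.9375.

0.9375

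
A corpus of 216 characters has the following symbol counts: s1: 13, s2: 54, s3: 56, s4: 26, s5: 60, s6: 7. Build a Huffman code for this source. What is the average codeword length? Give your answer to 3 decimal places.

Probabilities are the counts divided by 216.
Repeatedly combine the two least-probable nodes; the expected code length is the sum of the merged weights.
merge 7/216 + 13/216 → 5/54
merge 5/54 + 13/108 → 23/108
merge 23/108 + 1/4 → 25/54
merge 7/27 + 5/18 → 29/54
merge 25/54 + 29/54 → 1
L = 5/54 + 23/108 + 25/54 + 29/54 + 1 = 83/36 ≈ 2.306 bits/symbol.

2.306 bits/symbol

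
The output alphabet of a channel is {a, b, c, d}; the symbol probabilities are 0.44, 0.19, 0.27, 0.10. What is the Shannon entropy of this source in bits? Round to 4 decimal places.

H = −Σ pᵢ log₂ pᵢ.
−0.44·log₂(0.44) = 0.5211
−0.19·log₂(0.19) = 0.4552
−0.27·log₂(0.27) = 0.5100
−0.10·log₂(0.10) = 0.3322
Sum ≈ 1.8186 → 1.8186 bits.

1.8186 bits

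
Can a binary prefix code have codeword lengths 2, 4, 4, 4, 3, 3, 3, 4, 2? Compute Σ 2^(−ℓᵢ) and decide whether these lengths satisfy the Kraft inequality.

1.125; no

With common denominator 2^4 = 16: Σ 2^(−ℓᵢ) = 4/16 + 1/16 + 1/16 + 1/16 + 2/16 + 2/16 + 2/16 + 1/16 + 4/16 = 18/16 = 1.125.
Kraft's inequality requires Σ ≤ 1; here Σ = 1.125 > 1, so no such prefix code exists.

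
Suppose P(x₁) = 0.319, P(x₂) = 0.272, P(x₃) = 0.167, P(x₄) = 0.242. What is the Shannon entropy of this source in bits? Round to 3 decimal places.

1.963 bits

H = −Σ pᵢ log₂ pᵢ.
−0.319·log₂(0.319) = 0.5258
−0.272·log₂(0.272) = 0.5109
−0.167·log₂(0.167) = 0.4312
−0.242·log₂(0.242) = 0.4954
Sum ≈ 1.9633 → 1.963 bits.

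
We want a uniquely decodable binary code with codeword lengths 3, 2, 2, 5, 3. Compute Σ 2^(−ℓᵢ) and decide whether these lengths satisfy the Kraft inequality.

With common denominator 2^5 = 32: Σ 2^(−ℓᵢ) = 4/32 + 8/32 + 8/32 + 1/32 + 4/32 = 25/32 = 0.78125.
Kraft's inequality requires Σ ≤ 1; here Σ = 0.78125 ≤ 1, so such a prefix code exists.

0.78125; yes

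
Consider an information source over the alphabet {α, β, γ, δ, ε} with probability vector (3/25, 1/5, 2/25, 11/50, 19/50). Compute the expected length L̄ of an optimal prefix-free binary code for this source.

Repeatedly combine the two least-probable nodes; the expected code length is the sum of the merged weights.
merge 2/25 + 3/25 → 1/5
merge 1/5 + 1/5 → 2/5
merge 11/50 + 19/50 → 3/5
merge 2/5 + 3/5 → 1
L = 1/5 + 2/5 + 3/5 + 1 = 11/5 = 2.2 bits/symbol.

2.2 bits/symbol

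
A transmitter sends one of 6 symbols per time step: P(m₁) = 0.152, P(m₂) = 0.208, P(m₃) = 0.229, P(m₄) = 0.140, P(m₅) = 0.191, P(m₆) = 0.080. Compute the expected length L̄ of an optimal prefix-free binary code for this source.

2.563 bits/symbol

Repeatedly combine the two least-probable nodes; the expected code length is the sum of the merged weights.
merge 2/25 + 7/50 → 11/50
merge 19/125 + 191/1000 → 343/1000
merge 26/125 + 11/50 → 107/250
merge 229/1000 + 343/1000 → 143/250
merge 107/250 + 143/250 → 1
L = 11/50 + 343/1000 + 107/250 + 143/250 + 1 = 2563/1000 = 2.563 bits/symbol.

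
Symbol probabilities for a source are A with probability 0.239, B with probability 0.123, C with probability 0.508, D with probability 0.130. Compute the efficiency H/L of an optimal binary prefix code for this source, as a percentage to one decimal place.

Entropy H = −Σ p log₂ p ≈ 1.7444 bits.
Huffman merges: 123/1000+13/100→253/1000; 239/1000+253/1000→123/250; 123/250+127/250→1. L = 349/200 ≈ 1.7450.
Efficiency = H/L = 1.7444/1.7450 = 100.0%.

100.0%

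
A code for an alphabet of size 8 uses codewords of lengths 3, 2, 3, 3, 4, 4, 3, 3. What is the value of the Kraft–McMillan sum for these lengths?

1

With common denominator 2^4 = 16: Σ 2^(−ℓᵢ) = 2/16 + 4/16 + 2/16 + 2/16 + 1/16 + 1/16 + 2/16 + 2/16 = 16/16 = 1.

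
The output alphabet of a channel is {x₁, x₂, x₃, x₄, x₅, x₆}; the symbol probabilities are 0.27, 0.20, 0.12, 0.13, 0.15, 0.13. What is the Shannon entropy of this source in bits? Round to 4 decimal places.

2.5173 bits

H = −Σ pᵢ log₂ pᵢ.
−0.27·log₂(0.27) = 0.5100
−0.20·log₂(0.20) = 0.4644
−0.12·log₂(0.12) = 0.3671
−0.13·log₂(0.13) = 0.3826
−0.15·log₂(0.15) = 0.4105
−0.13·log₂(0.13) = 0.3826
Sum ≈ 2.5173 → 2.5173 bits.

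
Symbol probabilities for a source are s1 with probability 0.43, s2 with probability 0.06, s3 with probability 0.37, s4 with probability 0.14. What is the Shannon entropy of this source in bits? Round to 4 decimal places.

H = −Σ pᵢ log₂ pᵢ.
−0.43·log₂(0.43) = 0.5236
−0.06·log₂(0.06) = 0.2435
−0.37·log₂(0.37) = 0.5307
−0.14·log₂(0.14) = 0.3971
Sum ≈ 1.6949 → 1.6949 bits.

1.6949 bits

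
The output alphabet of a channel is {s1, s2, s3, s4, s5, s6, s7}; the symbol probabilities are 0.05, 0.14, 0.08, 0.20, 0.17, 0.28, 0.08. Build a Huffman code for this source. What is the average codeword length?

Repeatedly combine the two least-probable nodes; the expected code length is the sum of the merged weights.
merge 1/20 + 2/25 → 13/100
merge 2/25 + 13/100 → 21/100
merge 7/50 + 17/100 → 31/100
merge 1/5 + 21/100 → 41/100
merge 7/25 + 31/100 → 59/100
merge 41/100 + 59/100 → 1
L = 13/100 + 21/100 + 31/100 + 41/100 + 59/100 + 1 = 53/20 = 2.65 bits/symbol.

2.65 bits/symbol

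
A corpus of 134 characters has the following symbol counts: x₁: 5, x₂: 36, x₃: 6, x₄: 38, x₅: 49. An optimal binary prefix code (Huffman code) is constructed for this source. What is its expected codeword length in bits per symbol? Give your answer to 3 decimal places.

Probabilities are the counts divided by 134.
Repeatedly combine the two least-probable nodes; the expected code length is the sum of the merged weights.
merge 5/134 + 3/67 → 11/134
merge 11/134 + 18/67 → 47/134
merge 19/67 + 47/134 → 85/134
merge 49/134 + 85/134 → 1
L = 11/134 + 47/134 + 85/134 + 1 = 277/134 ≈ 2.067 bits/symbol.

2.067 bits/symbol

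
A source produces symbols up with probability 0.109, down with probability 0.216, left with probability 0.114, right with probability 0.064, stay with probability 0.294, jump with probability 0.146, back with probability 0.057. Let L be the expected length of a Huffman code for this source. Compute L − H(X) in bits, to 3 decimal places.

0.014 bits

Entropy H = −Σ p log₂ p ≈ 2.5972 bits.
Huffman merges: 57/1000+8/125→121/1000; 109/1000+57/500→223/1000; 121/1000+73/500→267/1000; 27/125+223/1000→439/1000; 267/1000+147/500→561/1000; 439/1000+561/1000→1. L = 2611/1000 ≈ 2.6110.
L − H = 2.6110 − 2.5972 = 0.014 bits.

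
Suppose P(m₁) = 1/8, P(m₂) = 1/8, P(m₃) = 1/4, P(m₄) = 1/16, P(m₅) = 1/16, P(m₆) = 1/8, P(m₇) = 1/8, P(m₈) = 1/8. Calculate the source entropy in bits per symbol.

Each probability is a power of 1/2, so log₂(1/p) is an integer.
H = Σ p·log₂(1/p) = 1/8·3 + 1/8·3 + 1/4·2 + 1/16·4 + 1/16·4 + 1/8·3 + 1/8·3 + 1/8·3 = 2.875 bits.

2.875 bits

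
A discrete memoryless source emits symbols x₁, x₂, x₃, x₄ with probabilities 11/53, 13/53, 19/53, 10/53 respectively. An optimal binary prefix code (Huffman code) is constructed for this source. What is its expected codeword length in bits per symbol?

2 bits/symbol

Repeatedly combine the two least-probable nodes; the expected code length is the sum of the merged weights.
merge 10/53 + 11/53 → 21/53
merge 13/53 + 19/53 → 32/53
merge 21/53 + 32/53 → 1
L = 21/53 + 32/53 + 1 = 2 bits/symbol.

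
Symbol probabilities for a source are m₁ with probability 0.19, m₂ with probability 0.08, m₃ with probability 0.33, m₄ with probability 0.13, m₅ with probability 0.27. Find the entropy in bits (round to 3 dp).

2.167 bits

H = −Σ pᵢ log₂ pᵢ.
−0.19·log₂(0.19) = 0.4552
−0.08·log₂(0.08) = 0.2915
−0.33·log₂(0.33) = 0.5278
−0.13·log₂(0.13) = 0.3826
−0.27·log₂(0.27) = 0.5100
Sum ≈ 2.1672 → 2.167 bits.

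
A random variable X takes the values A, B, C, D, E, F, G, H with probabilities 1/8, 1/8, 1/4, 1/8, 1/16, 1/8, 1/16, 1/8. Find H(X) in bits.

2.875 bits

Each probability is a power of 1/2, so log₂(1/p) is an integer.
H = Σ p·log₂(1/p) = 1/8·3 + 1/8·3 + 1/4·2 + 1/8·3 + 1/16·4 + 1/8·3 + 1/16·4 + 1/8·3 = 2.875 bits.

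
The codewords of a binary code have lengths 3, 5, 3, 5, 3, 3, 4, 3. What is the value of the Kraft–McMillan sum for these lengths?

0.75

With common denominator 2^5 = 32: Σ 2^(−ℓᵢ) = 4/32 + 1/32 + 4/32 + 1/32 + 4/32 + 4/32 + 2/32 + 4/32 = 24/32 = 0.75.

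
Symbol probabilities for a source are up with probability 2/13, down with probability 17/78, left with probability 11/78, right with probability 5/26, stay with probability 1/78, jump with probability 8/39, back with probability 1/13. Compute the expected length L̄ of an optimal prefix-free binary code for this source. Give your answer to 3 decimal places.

Repeatedly combine the two least-probable nodes; the expected code length is the sum of the merged weights.
merge 1/78 + 1/13 → 7/78
merge 7/78 + 11/78 → 3/13
merge 2/13 + 5/26 → 9/26
merge 8/39 + 17/78 → 11/26
merge 3/13 + 9/26 → 15/26
merge 11/26 + 15/26 → 1
L = 7/78 + 3/13 + 9/26 + 11/26 + 15/26 + 1 = 8/3 ≈ 2.667 bits/symbol.

2.667 bits/symbol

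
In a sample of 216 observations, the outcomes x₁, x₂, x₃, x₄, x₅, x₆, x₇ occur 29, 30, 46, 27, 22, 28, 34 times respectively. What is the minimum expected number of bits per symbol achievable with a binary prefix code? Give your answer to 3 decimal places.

Probabilities are the counts divided by 216.
Repeatedly combine the two least-probable nodes; the expected code length is the sum of the merged weights.
merge 11/108 + 1/8 → 49/216
merge 7/54 + 29/216 → 19/72
merge 5/36 + 17/108 → 8/27
merge 23/108 + 49/216 → 95/216
merge 19/72 + 8/27 → 121/216
merge 95/216 + 121/216 → 1
L = 49/216 + 19/72 + 8/27 + 95/216 + 121/216 + 1 = 301/108 ≈ 2.787 bits/symbol.

2.787 bits/symbol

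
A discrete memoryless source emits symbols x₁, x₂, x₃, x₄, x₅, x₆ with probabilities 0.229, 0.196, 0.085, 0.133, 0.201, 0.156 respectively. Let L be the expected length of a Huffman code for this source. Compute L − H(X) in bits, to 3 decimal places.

Entropy H = −Σ p log₂ p ≈ 2.5206 bits.
Huffman merges: 17/200+133/1000→109/500; 39/250+49/250→44/125; 201/1000+109/500→419/1000; 229/1000+44/125→581/1000; 419/1000+581/1000→1. L = 257/100 ≈ 2.5700.
L − H = 2.5700 − 2.5206 = 0.049 bits.

0.049 bits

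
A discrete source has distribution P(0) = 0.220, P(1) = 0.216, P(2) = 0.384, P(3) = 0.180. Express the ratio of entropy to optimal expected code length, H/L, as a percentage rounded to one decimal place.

Entropy H = −Σ p log₂ p ≈ 1.9337 bits.
Huffman merges: 9/50+27/125→99/250; 11/50+48/125→151/250; 99/250+151/250→1. L = 2 ≈ 2.0000.
Efficiency = H/L = 1.9337/2.0000 = 96.7%.

96.7%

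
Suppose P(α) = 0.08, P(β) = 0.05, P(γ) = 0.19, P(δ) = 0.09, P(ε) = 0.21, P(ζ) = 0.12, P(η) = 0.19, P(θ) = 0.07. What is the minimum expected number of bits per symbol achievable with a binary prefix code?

2.89 bits/symbol

Repeatedly combine the two least-probable nodes; the expected code length is the sum of the merged weights.
merge 1/20 + 7/100 → 3/25
merge 2/25 + 9/100 → 17/100
merge 3/25 + 3/25 → 6/25
merge 17/100 + 19/100 → 9/25
merge 19/100 + 21/100 → 2/5
merge 6/25 + 9/25 → 3/5
merge 2/5 + 3/5 → 1
L = 3/25 + 17/100 + 6/25 + 9/25 + 2/5 + 3/5 + 1 = 289/100 = 2.89 bits/symbol.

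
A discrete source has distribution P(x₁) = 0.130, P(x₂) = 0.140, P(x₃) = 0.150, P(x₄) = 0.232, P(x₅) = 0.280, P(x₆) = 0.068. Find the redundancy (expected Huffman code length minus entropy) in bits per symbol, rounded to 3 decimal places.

Entropy H = −Σ p log₂ p ≈ 2.4573 bits.
Huffman merges: 17/250+13/100→99/500; 7/50+3/20→29/100; 99/500+29/125→43/100; 7/25+29/100→57/100; 43/100+57/100→1. L = 311/125 ≈ 2.4880.
L − H = 2.4880 − 2.4573 = 0.031 bits.

0.031 bits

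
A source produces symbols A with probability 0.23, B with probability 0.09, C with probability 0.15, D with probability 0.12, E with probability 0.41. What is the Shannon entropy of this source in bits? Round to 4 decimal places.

H = −Σ pᵢ log₂ pᵢ.
−0.23·log₂(0.23) = 0.4877
−0.09·log₂(0.09) = 0.3127
−0.15·log₂(0.15) = 0.4105
−0.12·log₂(0.12) = 0.3671
−0.41·log₂(0.41) = 0.5274
Sum ≈ 2.1053 → 2.1053 bits.

2.1053 bits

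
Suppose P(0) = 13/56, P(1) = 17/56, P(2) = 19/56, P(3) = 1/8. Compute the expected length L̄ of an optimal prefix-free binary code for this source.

2 bits/symbol

Repeatedly combine the two least-probable nodes; the expected code length is the sum of the merged weights.
merge 1/8 + 13/56 → 5/14
merge 17/56 + 19/56 → 9/14
merge 5/14 + 9/14 → 1
L = 5/14 + 9/14 + 1 = 2 bits/symbol.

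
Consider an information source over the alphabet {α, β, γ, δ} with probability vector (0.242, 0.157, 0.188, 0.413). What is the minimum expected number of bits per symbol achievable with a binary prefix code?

Repeatedly combine the two least-probable nodes; the expected code length is the sum of the merged weights.
merge 157/1000 + 47/250 → 69/200
merge 121/500 + 69/200 → 587/1000
merge 413/1000 + 587/1000 → 1
L = 69/200 + 587/1000 + 1 = 483/250 = 1.932 bits/symbol.

1.932 bits/symbol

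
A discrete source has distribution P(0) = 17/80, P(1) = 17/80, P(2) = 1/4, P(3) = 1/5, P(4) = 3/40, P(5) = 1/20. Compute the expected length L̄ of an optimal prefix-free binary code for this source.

2.45 bits/symbol

Repeatedly combine the two least-probable nodes; the expected code length is the sum of the merged weights.
merge 1/20 + 3/40 → 1/8
merge 1/8 + 1/5 → 13/40
merge 17/80 + 17/80 → 17/40
merge 1/4 + 13/40 → 23/40
merge 17/40 + 23/40 → 1
L = 1/8 + 13/40 + 17/40 + 23/40 + 1 = 49/20 = 2.45 bits/symbol.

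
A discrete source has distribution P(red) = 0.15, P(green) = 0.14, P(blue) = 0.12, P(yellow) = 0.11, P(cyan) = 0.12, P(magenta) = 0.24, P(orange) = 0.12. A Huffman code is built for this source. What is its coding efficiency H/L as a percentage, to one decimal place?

Entropy H = −Σ p log₂ p ≈ 2.7533 bits.
Huffman merges: 11/100+3/25→23/100; 3/25+3/25→6/25; 7/50+3/20→29/100; 23/100+6/25→47/100; 6/25+29/100→53/100; 47/100+53/100→1. L = 69/25 ≈ 2.7600.
Efficiency = H/L = 2.7533/2.7600 = 99.8%.

99.8%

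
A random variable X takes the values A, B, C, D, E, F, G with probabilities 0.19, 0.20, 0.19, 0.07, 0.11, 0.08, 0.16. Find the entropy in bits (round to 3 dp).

H = −Σ pᵢ log₂ pᵢ.
−0.19·log₂(0.19) = 0.4552
−0.20·log₂(0.20) = 0.4644
−0.19·log₂(0.19) = 0.4552
−0.07·log₂(0.07) = 0.2686
−0.11·log₂(0.11) = 0.3503
−0.08·log₂(0.08) = 0.2915
−0.16·log₂(0.16) = 0.4230
Sum ≈ 2.7082 → 2.708 bits.

2.708 bits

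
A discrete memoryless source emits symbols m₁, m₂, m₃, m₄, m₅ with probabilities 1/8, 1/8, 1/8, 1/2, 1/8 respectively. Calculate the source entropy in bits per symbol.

Each probability is a power of 1/2, so log₂(1/p) is an integer.
H = Σ p·log₂(1/p) = 1/8·3 + 1/8·3 + 1/8·3 + 1/2·1 + 1/8·3 = 2 bits.

2 bits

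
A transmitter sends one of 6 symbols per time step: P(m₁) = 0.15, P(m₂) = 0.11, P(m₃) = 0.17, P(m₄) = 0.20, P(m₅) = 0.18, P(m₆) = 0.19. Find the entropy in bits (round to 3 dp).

H = −Σ pᵢ log₂ pᵢ.
−0.15·log₂(0.15) = 0.4105
−0.11·log₂(0.11) = 0.3503
−0.17·log₂(0.17) = 0.4346
−0.20·log₂(0.20) = 0.4644
−0.18·log₂(0.18) = 0.4453
−0.19·log₂(0.19) = 0.4552
Sum ≈ 2.5603 → 2.560 bits.

2.560 bits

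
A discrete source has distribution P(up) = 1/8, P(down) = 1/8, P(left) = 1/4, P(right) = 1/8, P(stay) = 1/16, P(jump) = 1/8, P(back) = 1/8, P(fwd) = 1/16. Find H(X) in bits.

Each probability is a power of 1/2, so log₂(1/p) is an integer.
H = Σ p·log₂(1/p) = 1/8·3 + 1/8·3 + 1/4·2 + 1/8·3 + 1/16·4 + 1/8·3 + 1/8·3 + 1/16·4 = 2.875 bits.

2.875 bits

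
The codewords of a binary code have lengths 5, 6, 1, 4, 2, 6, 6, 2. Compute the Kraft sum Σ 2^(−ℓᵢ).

1.140625

With common denominator 2^6 = 64: Σ 2^(−ℓᵢ) = 2/64 + 1/64 + 32/64 + 4/64 + 16/64 + 1/64 + 1/64 + 16/64 = 73/64 = 1.140625.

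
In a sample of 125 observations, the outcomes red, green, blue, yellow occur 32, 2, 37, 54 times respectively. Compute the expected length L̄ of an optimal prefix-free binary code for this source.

Probabilities are the counts divided by 125.
Repeatedly combine the two least-probable nodes; the expected code length is the sum of the merged weights.
merge 2/125 + 32/125 → 34/125
merge 34/125 + 37/125 → 71/125
merge 54/125 + 71/125 → 1
L = 34/125 + 71/125 + 1 = 46/25 = 1.84 bits/symbol.

1.84 bits/symbol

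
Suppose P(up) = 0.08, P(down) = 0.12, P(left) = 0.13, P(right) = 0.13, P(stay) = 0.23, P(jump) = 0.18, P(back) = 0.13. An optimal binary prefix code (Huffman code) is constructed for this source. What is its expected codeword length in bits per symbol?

Repeatedly combine the two least-probable nodes; the expected code length is the sum of the merged weights.
merge 2/25 + 3/25 → 1/5
merge 13/100 + 13/100 → 13/50
merge 13/100 + 9/50 → 31/100
merge 1/5 + 23/100 → 43/100
merge 13/50 + 31/100 → 57/100
merge 43/100 + 57/100 → 1
L = 1/5 + 13/50 + 31/100 + 43/100 + 57/100 + 1 = 277/100 = 2.77 bits/symbol.

2.77 bits/symbol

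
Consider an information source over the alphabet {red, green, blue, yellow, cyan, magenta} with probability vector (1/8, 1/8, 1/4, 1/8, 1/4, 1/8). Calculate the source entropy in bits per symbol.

Each probability is a power of 1/2, so log₂(1/p) is an integer.
H = Σ p·log₂(1/p) = 1/8·3 + 1/8·3 + 1/4·2 + 1/8·3 + 1/4·2 + 1/8·3 = 2.5 bits.

2.5 bits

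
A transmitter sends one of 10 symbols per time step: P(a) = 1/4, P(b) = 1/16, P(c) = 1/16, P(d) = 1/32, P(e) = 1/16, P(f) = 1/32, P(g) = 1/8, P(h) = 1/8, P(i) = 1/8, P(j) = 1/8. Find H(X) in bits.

3.0625 bits

Each probability is a power of 1/2, so log₂(1/p) is an integer.
H = Σ p·log₂(1/p) = 1/4·2 + 1/16·4 + 1/16·4 + 1/32·5 + 1/16·4 + 1/32·5 + 1/8·3 + 1/8·3 + 1/8·3 + 1/8·3 = 3.0625 bits.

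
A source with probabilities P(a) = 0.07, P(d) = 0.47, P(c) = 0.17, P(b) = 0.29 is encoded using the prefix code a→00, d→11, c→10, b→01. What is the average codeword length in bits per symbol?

L̄ = Σ pᵢ·ℓᵢ = 0.07·2 + 0.47·2 + 0.17·2 + 0.29·2 = 2 bits/symbol.

2 bits/symbol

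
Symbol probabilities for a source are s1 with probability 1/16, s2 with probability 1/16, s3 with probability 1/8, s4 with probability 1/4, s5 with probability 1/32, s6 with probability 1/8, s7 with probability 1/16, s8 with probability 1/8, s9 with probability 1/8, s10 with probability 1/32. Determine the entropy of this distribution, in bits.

3.0625 bits

Each probability is a power of 1/2, so log₂(1/p) is an integer.
H = Σ p·log₂(1/p) = 1/16·4 + 1/16·4 + 1/8·3 + 1/4·2 + 1/32·5 + 1/8·3 + 1/16·4 + 1/8·3 + 1/8·3 + 1/32·5 = 3.0625 bits.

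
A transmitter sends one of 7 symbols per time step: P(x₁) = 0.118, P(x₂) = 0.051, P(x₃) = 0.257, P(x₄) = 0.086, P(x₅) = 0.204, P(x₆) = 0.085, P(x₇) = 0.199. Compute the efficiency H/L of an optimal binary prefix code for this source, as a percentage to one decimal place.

98.1%

Entropy H = −Σ p log₂ p ≈ 2.6246 bits.
Huffman merges: 51/1000+17/200→17/125; 43/500+59/500→51/250; 17/125+199/1000→67/200; 51/250+51/250→51/125; 257/1000+67/200→74/125; 51/125+74/125→1. L = 107/40 ≈ 2.6750.
Efficiency = H/L = 2.6246/2.6750 = 98.1%.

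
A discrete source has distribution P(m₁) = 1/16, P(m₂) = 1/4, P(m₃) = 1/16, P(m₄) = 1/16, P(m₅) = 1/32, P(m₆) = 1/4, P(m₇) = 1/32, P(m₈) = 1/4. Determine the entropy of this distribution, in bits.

2.5625 bits

Each probability is a power of 1/2, so log₂(1/p) is an integer.
H = Σ p·log₂(1/p) = 1/16·4 + 1/4·2 + 1/16·4 + 1/16·4 + 1/32·5 + 1/4·2 + 1/32·5 + 1/4·2 = 2.5625 bits.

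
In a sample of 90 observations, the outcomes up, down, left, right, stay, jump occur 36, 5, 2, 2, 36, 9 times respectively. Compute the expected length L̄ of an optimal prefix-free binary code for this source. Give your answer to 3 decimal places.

1.944 bits/symbol

Probabilities are the counts divided by 90.
Repeatedly combine the two least-probable nodes; the expected code length is the sum of the merged weights.
merge 1/45 + 1/45 → 2/45
merge 2/45 + 1/18 → 1/10
merge 1/10 + 1/10 → 1/5
merge 1/5 + 2/5 → 3/5
merge 2/5 + 3/5 → 1
L = 2/45 + 1/10 + 1/5 + 3/5 + 1 = 35/18 ≈ 1.944 bits/symbol.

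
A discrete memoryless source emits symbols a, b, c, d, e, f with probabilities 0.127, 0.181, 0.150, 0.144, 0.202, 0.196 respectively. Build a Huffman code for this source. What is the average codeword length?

2.602 bits/symbol

Repeatedly combine the two least-probable nodes; the expected code length is the sum of the merged weights.
merge 127/1000 + 18/125 → 271/1000
merge 3/20 + 181/1000 → 331/1000
merge 49/250 + 101/500 → 199/500
merge 271/1000 + 331/1000 → 301/500
merge 199/500 + 301/500 → 1
L = 271/1000 + 331/1000 + 199/500 + 301/500 + 1 = 1301/500 = 2.602 bits/symbol.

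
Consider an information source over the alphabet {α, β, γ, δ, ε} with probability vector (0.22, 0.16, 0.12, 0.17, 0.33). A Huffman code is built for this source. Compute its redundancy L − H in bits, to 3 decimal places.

0.047 bits

Entropy H = −Σ p log₂ p ≈ 2.2331 bits.
Huffman merges: 3/25+4/25→7/25; 17/100+11/50→39/100; 7/25+33/100→61/100; 39/100+61/100→1. L = 57/25 ≈ 2.2800.
L − H = 2.2800 − 2.2331 = 0.047 bits.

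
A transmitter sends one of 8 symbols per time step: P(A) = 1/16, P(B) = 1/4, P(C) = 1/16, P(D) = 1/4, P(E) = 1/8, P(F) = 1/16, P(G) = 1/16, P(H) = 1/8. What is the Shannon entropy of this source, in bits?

2.75 bits

Each probability is a power of 1/2, so log₂(1/p) is an integer.
H = Σ p·log₂(1/p) = 1/16·4 + 1/4·2 + 1/16·4 + 1/4·2 + 1/8·3 + 1/16·4 + 1/16·4 + 1/8·3 = 2.75 bits.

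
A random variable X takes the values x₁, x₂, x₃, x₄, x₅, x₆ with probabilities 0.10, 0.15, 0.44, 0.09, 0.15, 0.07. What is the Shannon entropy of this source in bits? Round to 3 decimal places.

2.256 bits

H = −Σ pᵢ log₂ pᵢ.
−0.10·log₂(0.10) = 0.3322
−0.15·log₂(0.15) = 0.4105
−0.44·log₂(0.44) = 0.5211
−0.09·log₂(0.09) = 0.3127
−0.15·log₂(0.15) = 0.4105
−0.07·log₂(0.07) = 0.2686
Sum ≈ 2.2556 → 2.256 bits.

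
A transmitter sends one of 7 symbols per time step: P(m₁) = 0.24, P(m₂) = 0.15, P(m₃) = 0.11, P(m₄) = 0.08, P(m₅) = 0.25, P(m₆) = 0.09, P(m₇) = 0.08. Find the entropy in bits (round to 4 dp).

2.6506 bits

H = −Σ pᵢ log₂ pᵢ.
−0.24·log₂(0.24) = 0.4941
−0.15·log₂(0.15) = 0.4105
−0.11·log₂(0.11) = 0.3503
−0.08·log₂(0.08) = 0.2915
−0.25·log₂(0.25) = 0.5000
−0.09·log₂(0.09) = 0.3127
−0.08·log₂(0.08) = 0.2915
Sum ≈ 2.6506 → 2.6506 bits.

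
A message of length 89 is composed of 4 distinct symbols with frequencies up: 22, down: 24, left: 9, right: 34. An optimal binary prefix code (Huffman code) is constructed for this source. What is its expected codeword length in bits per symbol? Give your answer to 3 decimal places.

1.966 bits/symbol

Probabilities are the counts divided by 89.
Repeatedly combine the two least-probable nodes; the expected code length is the sum of the merged weights.
merge 9/89 + 22/89 → 31/89
merge 24/89 + 31/89 → 55/89
merge 34/89 + 55/89 → 1
L = 31/89 + 55/89 + 1 = 175/89 ≈ 1.966 bits/symbol.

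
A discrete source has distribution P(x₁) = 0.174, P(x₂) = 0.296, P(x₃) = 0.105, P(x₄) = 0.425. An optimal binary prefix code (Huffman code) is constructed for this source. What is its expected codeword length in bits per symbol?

1.854 bits/symbol

Repeatedly combine the two least-probable nodes; the expected code length is the sum of the merged weights.
merge 21/200 + 87/500 → 279/1000
merge 279/1000 + 37/125 → 23/40
merge 17/40 + 23/40 → 1
L = 279/1000 + 23/40 + 1 = 927/500 = 1.854 bits/symbol.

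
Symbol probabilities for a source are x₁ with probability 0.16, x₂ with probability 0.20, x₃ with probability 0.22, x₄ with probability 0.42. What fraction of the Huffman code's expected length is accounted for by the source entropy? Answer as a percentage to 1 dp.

97.6%

Entropy H = −Σ p log₂ p ≈ 1.8936 bits.
Huffman merges: 4/25+1/5→9/25; 11/50+9/25→29/50; 21/50+29/50→1. L = 97/50 ≈ 1.9400.
Efficiency = H/L = 1.8936/1.9400 = 97.6%.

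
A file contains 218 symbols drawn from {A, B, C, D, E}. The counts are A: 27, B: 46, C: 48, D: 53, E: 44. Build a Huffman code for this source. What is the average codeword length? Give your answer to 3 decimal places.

2.326 bits/symbol

Probabilities are the counts divided by 218.
Repeatedly combine the two least-probable nodes; the expected code length is the sum of the merged weights.
merge 27/218 + 22/109 → 71/218
merge 23/109 + 24/109 → 47/109
merge 53/218 + 71/218 → 62/109
merge 47/109 + 62/109 → 1
L = 71/218 + 47/109 + 62/109 + 1 = 507/218 ≈ 2.326 bits/symbol.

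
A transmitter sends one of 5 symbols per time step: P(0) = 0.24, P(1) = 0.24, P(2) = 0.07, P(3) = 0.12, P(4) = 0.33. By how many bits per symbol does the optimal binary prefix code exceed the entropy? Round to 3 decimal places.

0.038 bits

Entropy H = −Σ p log₂ p ≈ 2.1517 bits.
Huffman merges: 7/100+3/25→19/100; 19/100+6/25→43/100; 6/25+33/100→57/100; 43/100+57/100→1. L = 219/100 ≈ 2.1900.
L − H = 2.1900 − 2.1517 = 0.038 bits.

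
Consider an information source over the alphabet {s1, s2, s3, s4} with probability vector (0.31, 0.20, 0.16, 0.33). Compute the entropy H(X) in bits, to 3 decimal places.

H = −Σ pᵢ log₂ pᵢ.
−0.31·log₂(0.31) = 0.5238
−0.20·log₂(0.20) = 0.4644
−0.16·log₂(0.16) = 0.4230
−0.33·log₂(0.33) = 0.5278
Sum ≈ 1.9390 → 1.939 bits.

1.939 bits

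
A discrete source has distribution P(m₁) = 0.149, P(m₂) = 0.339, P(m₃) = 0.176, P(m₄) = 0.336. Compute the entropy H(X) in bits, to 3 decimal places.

1.908 bits

H = −Σ pᵢ log₂ pᵢ.
−0.149·log₂(0.149) = 0.4092
−0.339·log₂(0.339) = 0.5291
−0.176·log₂(0.176) = 0.4411
−0.336·log₂(0.336) = 0.5287
Sum ≈ 1.9081 → 1.908 bits.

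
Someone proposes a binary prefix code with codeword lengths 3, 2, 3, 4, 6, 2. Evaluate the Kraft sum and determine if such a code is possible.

0.828125; yes

With common denominator 2^6 = 64: Σ 2^(−ℓᵢ) = 8/64 + 16/64 + 8/64 + 4/64 + 1/64 + 16/64 = 53/64 = 0.828125.
Kraft's inequality requires Σ ≤ 1; here Σ = 0.828125 ≤ 1, so such a prefix code exists.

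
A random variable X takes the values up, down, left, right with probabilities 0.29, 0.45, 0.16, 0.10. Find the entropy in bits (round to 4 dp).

H = −Σ pᵢ log₂ pᵢ.
−0.29·log₂(0.29) = 0.5179
−0.45·log₂(0.45) = 0.5184
−0.16·log₂(0.16) = 0.4230
−0.10·log₂(0.10) = 0.3322
Sum ≈ 1.7915 → 1.7915 bits.

1.7915 bits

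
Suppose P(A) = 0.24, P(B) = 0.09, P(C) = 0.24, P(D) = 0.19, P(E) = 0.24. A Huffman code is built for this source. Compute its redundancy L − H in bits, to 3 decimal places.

0.030 bits

Entropy H = −Σ p log₂ p ≈ 2.2503 bits.
Huffman merges: 9/100+19/100→7/25; 6/25+6/25→12/25; 6/25+7/25→13/25; 12/25+13/25→1. L = 57/25 ≈ 2.2800.
L − H = 2.2800 − 2.2503 = 0.030 bits.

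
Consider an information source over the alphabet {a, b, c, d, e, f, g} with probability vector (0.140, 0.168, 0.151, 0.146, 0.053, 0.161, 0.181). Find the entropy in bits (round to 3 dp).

H = −Σ pᵢ log₂ pᵢ.
−0.140·log₂(0.140) = 0.3971
−0.168·log₂(0.168) = 0.4323
−0.151·log₂(0.151) = 0.4118
−0.146·log₂(0.146) = 0.4053
−0.053·log₂(0.053) = 0.2246
−0.161·log₂(0.161) = 0.4242
−0.181·log₂(0.181) = 0.4463
Sum ≈ 2.7417 → 2.742 bits.

2.742 bits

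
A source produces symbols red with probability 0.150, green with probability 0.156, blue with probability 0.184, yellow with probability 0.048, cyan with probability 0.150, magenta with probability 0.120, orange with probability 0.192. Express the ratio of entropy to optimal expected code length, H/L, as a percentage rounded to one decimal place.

97.5%

Entropy H = −Σ p log₂ p ≈ 2.7231 bits.
Huffman merges: 6/125+3/25→21/125; 3/20+3/20→3/10; 39/250+21/125→81/250; 23/125+24/125→47/125; 3/10+81/250→78/125; 47/125+78/125→1. L = 349/125 ≈ 2.7920.
Efficiency = H/L = 2.7231/2.7920 = 97.5%.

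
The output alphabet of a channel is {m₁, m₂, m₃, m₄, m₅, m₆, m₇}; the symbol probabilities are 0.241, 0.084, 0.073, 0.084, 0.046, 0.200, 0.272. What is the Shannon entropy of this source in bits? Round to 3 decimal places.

2.550 bits

H = −Σ pᵢ log₂ pᵢ.
−0.241·log₂(0.241) = 0.4947
−0.084·log₂(0.084) = 0.3002
−0.073·log₂(0.073) = 0.2756
−0.084·log₂(0.084) = 0.3002
−0.046·log₂(0.046) = 0.2043
−0.200·log₂(0.200) = 0.4644
−0.272·log₂(0.272) = 0.5109
Sum ≈ 2.5504 → 2.550 bits.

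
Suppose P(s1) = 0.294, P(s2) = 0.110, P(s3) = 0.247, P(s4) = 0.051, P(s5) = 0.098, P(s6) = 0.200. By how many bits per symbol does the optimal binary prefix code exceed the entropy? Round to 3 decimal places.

Entropy H = −Σ p log₂ p ≈ 2.3796 bits.
Huffman merges: 51/1000+49/500→149/1000; 11/100+149/1000→259/1000; 1/5+247/1000→447/1000; 259/1000+147/500→553/1000; 447/1000+553/1000→1. L = 301/125 ≈ 2.4080.
L − H = 2.4080 − 2.3796 = 0.028 bits.

0.028 bits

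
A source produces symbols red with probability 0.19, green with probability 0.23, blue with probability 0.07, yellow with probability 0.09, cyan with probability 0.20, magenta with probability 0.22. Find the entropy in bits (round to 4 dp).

H = −Σ pᵢ log₂ pᵢ.
−0.19·log₂(0.19) = 0.4552
−0.23·log₂(0.23) = 0.4877
−0.07·log₂(0.07) = 0.2686
−0.09·log₂(0.09) = 0.3127
−0.20·log₂(0.20) = 0.4644
−0.22·log₂(0.22) = 0.4806
Sum ≈ 2.4691 → 2.4691 bits.

2.4691 bits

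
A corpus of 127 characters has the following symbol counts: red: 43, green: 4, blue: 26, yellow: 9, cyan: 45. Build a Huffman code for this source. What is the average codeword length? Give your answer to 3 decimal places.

Probabilities are the counts divided by 127.
Repeatedly combine the two least-probable nodes; the expected code length is the sum of the merged weights.
merge 4/127 + 9/127 → 13/127
merge 13/127 + 26/127 → 39/127
merge 39/127 + 43/127 → 82/127
merge 45/127 + 82/127 → 1
L = 13/127 + 39/127 + 82/127 + 1 = 261/127 ≈ 2.055 bits/symbol.

2.055 bits/symbol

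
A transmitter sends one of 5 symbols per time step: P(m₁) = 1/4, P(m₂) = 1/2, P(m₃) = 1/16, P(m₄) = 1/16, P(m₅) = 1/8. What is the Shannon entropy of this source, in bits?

1.875 bits

Each probability is a power of 1/2, so log₂(1/p) is an integer.
H = Σ p·log₂(1/p) = 1/4·2 + 1/2·1 + 1/16·4 + 1/16·4 + 1/8·3 = 1.875 bits.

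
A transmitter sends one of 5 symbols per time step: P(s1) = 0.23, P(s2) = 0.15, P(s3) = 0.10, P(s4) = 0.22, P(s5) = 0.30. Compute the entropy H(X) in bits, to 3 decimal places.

2.232 bits

H = −Σ pᵢ log₂ pᵢ.
−0.23·log₂(0.23) = 0.4877
−0.15·log₂(0.15) = 0.4105
−0.10·log₂(0.10) = 0.3322
−0.22·log₂(0.22) = 0.4806
−0.30·log₂(0.30) = 0.5211
Sum ≈ 2.2321 → 2.232 bits.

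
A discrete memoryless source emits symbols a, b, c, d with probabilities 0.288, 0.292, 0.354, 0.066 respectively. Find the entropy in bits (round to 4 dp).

1.8250 bits

H = −Σ pᵢ log₂ pᵢ.
−0.288·log₂(0.288) = 0.5172
−0.292·log₂(0.292) = 0.5186
−0.354·log₂(0.354) = 0.5304
−0.066·log₂(0.066) = 0.2588
Sum ≈ 1.8250 → 1.8250 bits.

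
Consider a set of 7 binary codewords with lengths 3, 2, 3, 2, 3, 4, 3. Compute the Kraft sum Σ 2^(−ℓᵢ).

1.0625

With common denominator 2^4 = 16: Σ 2^(−ℓᵢ) = 2/16 + 4/16 + 2/16 + 4/16 + 2/16 + 1/16 + 2/16 = 17/16 = 1.0625.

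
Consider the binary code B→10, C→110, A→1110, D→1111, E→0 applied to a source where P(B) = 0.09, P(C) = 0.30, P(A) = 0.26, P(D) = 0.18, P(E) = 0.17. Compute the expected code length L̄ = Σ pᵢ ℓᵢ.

3.01 bits/symbol

L̄ = Σ pᵢ·ℓᵢ = 0.09·2 + 0.30·3 + 0.26·4 + 0.18·4 + 0.17·1 = 3.01 bits/symbol.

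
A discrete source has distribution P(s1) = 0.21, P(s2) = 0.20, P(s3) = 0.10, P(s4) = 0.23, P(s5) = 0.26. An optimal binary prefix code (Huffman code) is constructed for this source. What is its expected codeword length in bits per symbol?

2.3 bits/symbol

Repeatedly combine the two least-probable nodes; the expected code length is the sum of the merged weights.
merge 1/10 + 1/5 → 3/10
merge 21/100 + 23/100 → 11/25
merge 13/50 + 3/10 → 14/25
merge 11/25 + 14/25 → 1
L = 3/10 + 11/25 + 14/25 + 1 = 23/10 = 2.3 bits/symbol.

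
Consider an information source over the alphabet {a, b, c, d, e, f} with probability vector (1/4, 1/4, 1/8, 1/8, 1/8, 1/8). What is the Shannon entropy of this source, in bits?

Each probability is a power of 1/2, so log₂(1/p) is an integer.
H = Σ p·log₂(1/p) = 1/4·2 + 1/4·2 + 1/8·3 + 1/8·3 + 1/8·3 + 1/8·3 = 2.5 bits.

2.5 bits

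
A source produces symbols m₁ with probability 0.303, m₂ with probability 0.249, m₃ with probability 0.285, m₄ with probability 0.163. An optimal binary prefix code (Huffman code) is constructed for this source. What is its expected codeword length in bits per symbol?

Repeatedly combine the two least-probable nodes; the expected code length is the sum of the merged weights.
merge 163/1000 + 249/1000 → 103/250
merge 57/200 + 303/1000 → 147/250
merge 103/250 + 147/250 → 1
L = 103/250 + 147/250 + 1 = 2 bits/symbol.

2 bits/symbol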